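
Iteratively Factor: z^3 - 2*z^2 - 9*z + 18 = (z + 3)*(z^2 - 5*z + 6) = (z - 2)*(z + 3)*(z - 3)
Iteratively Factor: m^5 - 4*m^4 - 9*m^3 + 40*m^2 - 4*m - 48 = (m - 2)*(m^4 - 2*m^3 - 13*m^2 + 14*m + 24) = (m - 2)*(m + 3)*(m^3 - 5*m^2 + 2*m + 8) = (m - 2)^2*(m + 3)*(m^2 - 3*m - 4) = (m - 2)^2*(m + 1)*(m + 3)*(m - 4)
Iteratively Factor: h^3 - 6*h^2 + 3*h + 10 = (h - 2)*(h^2 - 4*h - 5) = (h - 5)*(h - 2)*(h + 1)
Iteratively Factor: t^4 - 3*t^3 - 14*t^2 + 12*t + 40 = (t + 2)*(t^3 - 5*t^2 - 4*t + 20) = (t - 2)*(t + 2)*(t^2 - 3*t - 10) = (t - 2)*(t + 2)^2*(t - 5)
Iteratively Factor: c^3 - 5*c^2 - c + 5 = (c + 1)*(c^2 - 6*c + 5) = (c - 5)*(c + 1)*(c - 1)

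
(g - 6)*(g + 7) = g^2 + g - 42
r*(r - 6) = r^2 - 6*r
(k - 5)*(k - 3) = k^2 - 8*k + 15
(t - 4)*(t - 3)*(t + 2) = t^3 - 5*t^2 - 2*t + 24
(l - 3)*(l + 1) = l^2 - 2*l - 3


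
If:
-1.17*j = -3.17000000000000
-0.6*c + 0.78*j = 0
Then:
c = 3.52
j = 2.71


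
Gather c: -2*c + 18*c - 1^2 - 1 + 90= 16*c + 88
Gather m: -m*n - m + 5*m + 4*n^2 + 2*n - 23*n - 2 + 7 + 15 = m*(4 - n) + 4*n^2 - 21*n + 20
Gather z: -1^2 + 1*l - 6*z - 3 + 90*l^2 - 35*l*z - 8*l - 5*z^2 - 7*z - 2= 90*l^2 - 7*l - 5*z^2 + z*(-35*l - 13) - 6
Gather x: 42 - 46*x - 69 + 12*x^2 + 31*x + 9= 12*x^2 - 15*x - 18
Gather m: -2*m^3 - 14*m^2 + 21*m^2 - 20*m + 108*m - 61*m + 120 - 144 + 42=-2*m^3 + 7*m^2 + 27*m + 18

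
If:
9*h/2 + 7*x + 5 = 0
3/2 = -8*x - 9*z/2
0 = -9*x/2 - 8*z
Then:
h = -154/225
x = -48/175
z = 27/175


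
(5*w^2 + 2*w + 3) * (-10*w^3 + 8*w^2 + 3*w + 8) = -50*w^5 + 20*w^4 + w^3 + 70*w^2 + 25*w + 24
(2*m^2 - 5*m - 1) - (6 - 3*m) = 2*m^2 - 2*m - 7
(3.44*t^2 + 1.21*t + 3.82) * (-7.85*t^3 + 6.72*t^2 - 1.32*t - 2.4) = -27.004*t^5 + 13.6183*t^4 - 26.3966*t^3 + 15.8172*t^2 - 7.9464*t - 9.168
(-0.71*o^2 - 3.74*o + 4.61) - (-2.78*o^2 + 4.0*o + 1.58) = 2.07*o^2 - 7.74*o + 3.03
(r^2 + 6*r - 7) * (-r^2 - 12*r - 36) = -r^4 - 18*r^3 - 101*r^2 - 132*r + 252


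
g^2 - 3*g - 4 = (g - 4)*(g + 1)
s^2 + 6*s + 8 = (s + 2)*(s + 4)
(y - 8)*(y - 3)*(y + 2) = y^3 - 9*y^2 + 2*y + 48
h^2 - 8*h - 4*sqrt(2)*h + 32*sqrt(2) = (h - 8)*(h - 4*sqrt(2))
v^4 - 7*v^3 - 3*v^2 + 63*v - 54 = (v - 6)*(v - 3)*(v - 1)*(v + 3)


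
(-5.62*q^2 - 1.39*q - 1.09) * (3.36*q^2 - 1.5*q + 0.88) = -18.8832*q^4 + 3.7596*q^3 - 6.523*q^2 + 0.4118*q - 0.9592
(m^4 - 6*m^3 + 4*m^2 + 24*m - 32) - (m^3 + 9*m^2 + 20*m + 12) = m^4 - 7*m^3 - 5*m^2 + 4*m - 44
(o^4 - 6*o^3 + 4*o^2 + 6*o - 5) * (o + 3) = o^5 - 3*o^4 - 14*o^3 + 18*o^2 + 13*o - 15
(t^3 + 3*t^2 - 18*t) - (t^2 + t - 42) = t^3 + 2*t^2 - 19*t + 42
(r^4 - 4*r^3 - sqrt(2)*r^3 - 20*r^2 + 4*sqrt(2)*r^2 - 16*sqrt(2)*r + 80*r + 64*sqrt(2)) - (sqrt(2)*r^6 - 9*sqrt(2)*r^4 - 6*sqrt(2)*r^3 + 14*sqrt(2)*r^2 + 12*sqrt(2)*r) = -sqrt(2)*r^6 + r^4 + 9*sqrt(2)*r^4 - 4*r^3 + 5*sqrt(2)*r^3 - 20*r^2 - 10*sqrt(2)*r^2 - 28*sqrt(2)*r + 80*r + 64*sqrt(2)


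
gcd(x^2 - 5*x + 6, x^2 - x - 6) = x - 3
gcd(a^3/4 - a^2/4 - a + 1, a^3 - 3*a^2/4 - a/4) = a - 1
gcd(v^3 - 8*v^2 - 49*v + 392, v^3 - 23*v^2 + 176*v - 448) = v^2 - 15*v + 56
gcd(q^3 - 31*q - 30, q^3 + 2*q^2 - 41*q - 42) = q^2 - 5*q - 6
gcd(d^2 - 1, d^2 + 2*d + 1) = d + 1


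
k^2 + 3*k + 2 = (k + 1)*(k + 2)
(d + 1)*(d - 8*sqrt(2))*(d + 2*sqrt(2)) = d^3 - 6*sqrt(2)*d^2 + d^2 - 32*d - 6*sqrt(2)*d - 32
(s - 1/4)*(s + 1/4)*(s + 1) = s^3 + s^2 - s/16 - 1/16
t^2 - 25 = (t - 5)*(t + 5)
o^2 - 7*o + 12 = (o - 4)*(o - 3)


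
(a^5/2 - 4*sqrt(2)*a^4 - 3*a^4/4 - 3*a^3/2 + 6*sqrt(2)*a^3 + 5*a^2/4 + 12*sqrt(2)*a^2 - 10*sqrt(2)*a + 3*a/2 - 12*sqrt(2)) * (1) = a^5/2 - 4*sqrt(2)*a^4 - 3*a^4/4 - 3*a^3/2 + 6*sqrt(2)*a^3 + 5*a^2/4 + 12*sqrt(2)*a^2 - 10*sqrt(2)*a + 3*a/2 - 12*sqrt(2)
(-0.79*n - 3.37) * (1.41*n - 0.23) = -1.1139*n^2 - 4.57*n + 0.7751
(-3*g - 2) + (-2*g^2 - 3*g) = -2*g^2 - 6*g - 2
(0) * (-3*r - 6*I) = 0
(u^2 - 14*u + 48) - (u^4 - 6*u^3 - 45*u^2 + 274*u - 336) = -u^4 + 6*u^3 + 46*u^2 - 288*u + 384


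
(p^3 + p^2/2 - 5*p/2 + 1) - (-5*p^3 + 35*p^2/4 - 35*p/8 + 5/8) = 6*p^3 - 33*p^2/4 + 15*p/8 + 3/8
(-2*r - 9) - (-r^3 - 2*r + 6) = r^3 - 15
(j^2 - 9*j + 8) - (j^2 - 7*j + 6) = 2 - 2*j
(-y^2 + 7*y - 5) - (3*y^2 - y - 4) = -4*y^2 + 8*y - 1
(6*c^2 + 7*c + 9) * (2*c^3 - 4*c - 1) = 12*c^5 + 14*c^4 - 6*c^3 - 34*c^2 - 43*c - 9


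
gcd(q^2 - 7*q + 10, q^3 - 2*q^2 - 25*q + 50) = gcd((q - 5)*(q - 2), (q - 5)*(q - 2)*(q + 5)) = q^2 - 7*q + 10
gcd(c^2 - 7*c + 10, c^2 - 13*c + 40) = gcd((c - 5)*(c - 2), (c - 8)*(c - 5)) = c - 5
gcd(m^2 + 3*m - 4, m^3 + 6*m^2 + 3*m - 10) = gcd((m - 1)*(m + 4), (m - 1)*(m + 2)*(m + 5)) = m - 1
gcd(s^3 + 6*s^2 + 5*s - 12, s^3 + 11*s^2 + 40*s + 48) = s^2 + 7*s + 12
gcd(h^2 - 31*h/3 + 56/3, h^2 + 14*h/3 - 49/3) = h - 7/3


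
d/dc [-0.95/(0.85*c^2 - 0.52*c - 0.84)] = (1.615*c - 0.494)/(-0.85*c^2 + 0.52*c + 0.84)^2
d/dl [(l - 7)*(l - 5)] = 2*l - 12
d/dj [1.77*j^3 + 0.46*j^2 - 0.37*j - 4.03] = 5.31*j^2 + 0.92*j - 0.37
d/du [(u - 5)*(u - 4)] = 2*u - 9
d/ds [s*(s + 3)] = 2*s + 3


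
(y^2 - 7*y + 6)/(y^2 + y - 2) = (y - 6)/(y + 2)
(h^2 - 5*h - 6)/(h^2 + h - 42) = (h + 1)/(h + 7)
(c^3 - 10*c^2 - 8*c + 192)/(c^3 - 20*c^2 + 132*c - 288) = (c + 4)/(c - 6)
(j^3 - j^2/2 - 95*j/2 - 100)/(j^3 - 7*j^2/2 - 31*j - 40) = (j + 5)/(j + 2)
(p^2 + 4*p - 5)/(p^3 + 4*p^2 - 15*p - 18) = (p^2 + 4*p - 5)/(p^3 + 4*p^2 - 15*p - 18)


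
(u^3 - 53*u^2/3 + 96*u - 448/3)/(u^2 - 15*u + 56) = u - 8/3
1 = 1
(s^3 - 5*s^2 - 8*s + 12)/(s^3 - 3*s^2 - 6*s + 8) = (s - 6)/(s - 4)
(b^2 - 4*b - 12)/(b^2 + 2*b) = (b - 6)/b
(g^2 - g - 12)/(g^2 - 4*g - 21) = (g - 4)/(g - 7)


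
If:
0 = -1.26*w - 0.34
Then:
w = -0.27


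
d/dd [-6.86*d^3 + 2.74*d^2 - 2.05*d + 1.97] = -20.58*d^2 + 5.48*d - 2.05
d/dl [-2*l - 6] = -2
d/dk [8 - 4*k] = -4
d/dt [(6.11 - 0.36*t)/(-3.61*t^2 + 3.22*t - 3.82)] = (-1.2996*t^2 + 44.1142*t - 18.299)/(13.0321*t^4 - 23.2484*t^3 + 37.9488*t^2 - 24.6008*t + 14.5924)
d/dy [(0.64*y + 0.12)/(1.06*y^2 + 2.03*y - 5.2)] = (0.6784*y^2 + 1.2992*y - (0.64*y + 0.12)*(2.12*y + 2.03) - 3.328)/(1.06*y^2 + 2.03*y - 5.2)^2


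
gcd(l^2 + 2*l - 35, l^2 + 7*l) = l + 7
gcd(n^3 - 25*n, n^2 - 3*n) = n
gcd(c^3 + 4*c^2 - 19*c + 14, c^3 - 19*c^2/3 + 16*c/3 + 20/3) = c - 2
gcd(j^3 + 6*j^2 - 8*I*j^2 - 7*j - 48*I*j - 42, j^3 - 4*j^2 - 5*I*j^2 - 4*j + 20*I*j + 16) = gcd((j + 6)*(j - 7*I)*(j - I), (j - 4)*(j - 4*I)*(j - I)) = j - I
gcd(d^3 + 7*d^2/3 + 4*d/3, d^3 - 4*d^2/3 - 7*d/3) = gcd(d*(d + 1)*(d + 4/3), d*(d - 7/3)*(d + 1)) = d^2 + d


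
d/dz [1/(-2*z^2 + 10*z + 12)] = (z - 5/2)/(-z^2 + 5*z + 6)^2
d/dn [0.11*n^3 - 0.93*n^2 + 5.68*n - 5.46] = 0.33*n^2 - 1.86*n + 5.68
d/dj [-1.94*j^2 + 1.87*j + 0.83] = 1.87 - 3.88*j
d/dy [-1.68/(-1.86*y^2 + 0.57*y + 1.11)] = (0.9576 - 6.2496*y)/(-1.86*y^2 + 0.57*y + 1.11)^2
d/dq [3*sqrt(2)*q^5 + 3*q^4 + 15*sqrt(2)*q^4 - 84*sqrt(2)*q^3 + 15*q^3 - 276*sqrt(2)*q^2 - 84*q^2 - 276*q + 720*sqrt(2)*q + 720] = 15*sqrt(2)*q^4 + 12*q^3 + 60*sqrt(2)*q^3 - 252*sqrt(2)*q^2 + 45*q^2 - 552*sqrt(2)*q - 168*q - 276 + 720*sqrt(2)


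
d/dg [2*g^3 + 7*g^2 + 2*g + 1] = 6*g^2 + 14*g + 2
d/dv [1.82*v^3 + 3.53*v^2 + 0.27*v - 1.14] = 5.46*v^2 + 7.06*v + 0.27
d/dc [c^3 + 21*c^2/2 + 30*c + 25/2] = 3*c^2 + 21*c + 30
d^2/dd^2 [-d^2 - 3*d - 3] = -2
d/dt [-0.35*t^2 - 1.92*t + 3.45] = -0.7*t - 1.92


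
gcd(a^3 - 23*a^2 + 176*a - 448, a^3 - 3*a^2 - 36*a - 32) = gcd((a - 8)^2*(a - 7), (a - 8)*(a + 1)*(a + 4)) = a - 8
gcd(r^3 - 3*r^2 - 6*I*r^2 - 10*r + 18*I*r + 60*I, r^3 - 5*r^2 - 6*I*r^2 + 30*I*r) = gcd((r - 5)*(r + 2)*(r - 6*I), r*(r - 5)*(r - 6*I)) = r^2 + r*(-5 - 6*I) + 30*I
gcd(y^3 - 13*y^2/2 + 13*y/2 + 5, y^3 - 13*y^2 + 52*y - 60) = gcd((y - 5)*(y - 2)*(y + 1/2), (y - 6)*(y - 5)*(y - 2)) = y^2 - 7*y + 10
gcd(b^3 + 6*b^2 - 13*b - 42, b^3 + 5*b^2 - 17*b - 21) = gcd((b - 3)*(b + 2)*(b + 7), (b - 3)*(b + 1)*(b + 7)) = b^2 + 4*b - 21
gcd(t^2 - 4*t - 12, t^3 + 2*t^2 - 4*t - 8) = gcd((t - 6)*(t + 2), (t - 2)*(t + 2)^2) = t + 2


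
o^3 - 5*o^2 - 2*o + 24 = (o - 4)*(o - 3)*(o + 2)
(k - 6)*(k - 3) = k^2 - 9*k + 18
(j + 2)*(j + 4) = j^2 + 6*j + 8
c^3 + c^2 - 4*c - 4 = (c - 2)*(c + 1)*(c + 2)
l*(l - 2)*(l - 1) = l^3 - 3*l^2 + 2*l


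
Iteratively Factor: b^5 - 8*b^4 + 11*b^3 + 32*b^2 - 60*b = (b - 5)*(b^4 - 3*b^3 - 4*b^2 + 12*b) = (b - 5)*(b - 3)*(b^3 - 4*b) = (b - 5)*(b - 3)*(b - 2)*(b^2 + 2*b) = (b - 5)*(b - 3)*(b - 2)*(b + 2)*(b)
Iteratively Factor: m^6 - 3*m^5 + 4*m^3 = (m)*(m^5 - 3*m^4 + 4*m^2) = m*(m + 1)*(m^4 - 4*m^3 + 4*m^2) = m^2*(m + 1)*(m^3 - 4*m^2 + 4*m) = m^2*(m - 2)*(m + 1)*(m^2 - 2*m) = m^3*(m - 2)*(m + 1)*(m - 2)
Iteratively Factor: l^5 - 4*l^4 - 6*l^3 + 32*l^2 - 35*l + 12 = (l + 3)*(l^4 - 7*l^3 + 15*l^2 - 13*l + 4) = (l - 4)*(l + 3)*(l^3 - 3*l^2 + 3*l - 1) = (l - 4)*(l - 1)*(l + 3)*(l^2 - 2*l + 1) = (l - 4)*(l - 1)^2*(l + 3)*(l - 1)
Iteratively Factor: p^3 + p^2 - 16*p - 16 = (p + 1)*(p^2 - 16) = (p + 1)*(p + 4)*(p - 4)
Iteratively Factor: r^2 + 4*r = (r)*(r + 4)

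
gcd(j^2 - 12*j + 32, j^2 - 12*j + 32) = j^2 - 12*j + 32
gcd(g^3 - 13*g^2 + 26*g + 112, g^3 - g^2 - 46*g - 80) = g^2 - 6*g - 16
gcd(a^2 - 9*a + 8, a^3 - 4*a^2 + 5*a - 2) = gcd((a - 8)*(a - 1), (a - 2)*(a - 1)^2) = a - 1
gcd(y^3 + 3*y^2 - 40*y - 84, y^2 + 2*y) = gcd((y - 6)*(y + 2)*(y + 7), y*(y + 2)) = y + 2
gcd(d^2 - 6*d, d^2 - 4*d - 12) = d - 6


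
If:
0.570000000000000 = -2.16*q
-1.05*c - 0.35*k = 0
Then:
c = -0.333333333333333*k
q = -0.26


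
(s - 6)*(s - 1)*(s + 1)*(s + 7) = s^4 + s^3 - 43*s^2 - s + 42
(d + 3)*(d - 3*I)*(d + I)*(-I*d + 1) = -I*d^4 - d^3 - 3*I*d^3 - 3*d^2 - 5*I*d^2 + 3*d - 15*I*d + 9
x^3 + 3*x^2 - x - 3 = (x - 1)*(x + 1)*(x + 3)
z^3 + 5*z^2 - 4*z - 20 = (z - 2)*(z + 2)*(z + 5)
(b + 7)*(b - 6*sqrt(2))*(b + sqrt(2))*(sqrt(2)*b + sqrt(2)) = sqrt(2)*b^4 - 10*b^3 + 8*sqrt(2)*b^3 - 80*b^2 - 5*sqrt(2)*b^2 - 96*sqrt(2)*b - 70*b - 84*sqrt(2)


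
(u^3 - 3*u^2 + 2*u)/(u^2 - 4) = u*(u - 1)/(u + 2)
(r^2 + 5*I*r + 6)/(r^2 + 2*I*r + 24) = (r - I)/(r - 4*I)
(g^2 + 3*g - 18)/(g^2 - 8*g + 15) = (g + 6)/(g - 5)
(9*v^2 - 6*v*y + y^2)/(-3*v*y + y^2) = (-3*v + y)/y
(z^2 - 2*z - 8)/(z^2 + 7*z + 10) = (z - 4)/(z + 5)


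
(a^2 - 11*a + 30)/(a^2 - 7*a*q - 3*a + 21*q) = (a^2 - 11*a + 30)/(a^2 - 7*a*q - 3*a + 21*q)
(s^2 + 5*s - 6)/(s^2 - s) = (s + 6)/s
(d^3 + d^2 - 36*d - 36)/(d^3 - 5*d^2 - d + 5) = (d^2 - 36)/(d^2 - 6*d + 5)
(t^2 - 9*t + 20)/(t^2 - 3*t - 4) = (t - 5)/(t + 1)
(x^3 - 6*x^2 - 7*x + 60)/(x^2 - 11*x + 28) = (x^2 - 2*x - 15)/(x - 7)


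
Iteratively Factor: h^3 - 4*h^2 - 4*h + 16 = (h - 4)*(h^2 - 4) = (h - 4)*(h + 2)*(h - 2)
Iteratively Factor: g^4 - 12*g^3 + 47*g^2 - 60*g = (g - 5)*(g^3 - 7*g^2 + 12*g) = (g - 5)*(g - 3)*(g^2 - 4*g) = g*(g - 5)*(g - 3)*(g - 4)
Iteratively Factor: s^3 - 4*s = (s - 2)*(s^2 + 2*s) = (s - 2)*(s + 2)*(s)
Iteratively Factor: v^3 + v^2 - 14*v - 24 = (v + 3)*(v^2 - 2*v - 8) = (v - 4)*(v + 3)*(v + 2)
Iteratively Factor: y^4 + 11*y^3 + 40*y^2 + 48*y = (y)*(y^3 + 11*y^2 + 40*y + 48) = y*(y + 4)*(y^2 + 7*y + 12) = y*(y + 4)^2*(y + 3)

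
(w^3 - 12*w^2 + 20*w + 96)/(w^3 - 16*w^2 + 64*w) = (w^2 - 4*w - 12)/(w*(w - 8))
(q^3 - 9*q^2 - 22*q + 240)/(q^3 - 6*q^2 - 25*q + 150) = (q - 8)/(q - 5)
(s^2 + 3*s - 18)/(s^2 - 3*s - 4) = (-s^2 - 3*s + 18)/(-s^2 + 3*s + 4)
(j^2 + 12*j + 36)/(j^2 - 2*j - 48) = (j + 6)/(j - 8)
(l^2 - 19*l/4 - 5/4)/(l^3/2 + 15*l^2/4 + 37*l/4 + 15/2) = (4*l^2 - 19*l - 5)/(2*l^3 + 15*l^2 + 37*l + 30)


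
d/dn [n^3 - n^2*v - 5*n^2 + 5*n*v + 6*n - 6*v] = 3*n^2 - 2*n*v - 10*n + 5*v + 6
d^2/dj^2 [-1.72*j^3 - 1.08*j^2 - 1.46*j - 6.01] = -10.32*j - 2.16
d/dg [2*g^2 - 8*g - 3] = 4*g - 8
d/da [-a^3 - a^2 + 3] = a*(-3*a - 2)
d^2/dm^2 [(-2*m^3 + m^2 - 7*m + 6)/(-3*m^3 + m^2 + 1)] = 2*(-3*m^6 + 189*m^5 - 351*m^4 + 128*m^3 + 111*m^2 - 69*m + 5)/(27*m^9 - 27*m^8 + 9*m^7 - 28*m^6 + 18*m^5 - 3*m^4 + 9*m^3 - 3*m^2 - 1)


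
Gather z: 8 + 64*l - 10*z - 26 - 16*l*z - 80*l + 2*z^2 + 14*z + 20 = -16*l + 2*z^2 + z*(4 - 16*l) + 2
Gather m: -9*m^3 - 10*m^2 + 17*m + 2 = -9*m^3 - 10*m^2 + 17*m + 2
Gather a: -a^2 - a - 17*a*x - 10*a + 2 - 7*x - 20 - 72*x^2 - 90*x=-a^2 + a*(-17*x - 11) - 72*x^2 - 97*x - 18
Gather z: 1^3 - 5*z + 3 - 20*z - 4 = -25*z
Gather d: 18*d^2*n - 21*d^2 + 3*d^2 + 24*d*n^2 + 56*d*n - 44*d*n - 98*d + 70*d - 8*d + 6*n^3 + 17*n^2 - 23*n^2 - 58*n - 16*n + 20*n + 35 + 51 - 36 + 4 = d^2*(18*n - 18) + d*(24*n^2 + 12*n - 36) + 6*n^3 - 6*n^2 - 54*n + 54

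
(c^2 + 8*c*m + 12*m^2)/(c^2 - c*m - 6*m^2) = (c + 6*m)/(c - 3*m)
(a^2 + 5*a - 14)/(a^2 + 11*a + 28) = (a - 2)/(a + 4)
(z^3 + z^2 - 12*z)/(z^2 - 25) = z*(z^2 + z - 12)/(z^2 - 25)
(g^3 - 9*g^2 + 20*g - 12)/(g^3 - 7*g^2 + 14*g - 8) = (g - 6)/(g - 4)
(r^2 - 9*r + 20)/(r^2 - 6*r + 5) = (r - 4)/(r - 1)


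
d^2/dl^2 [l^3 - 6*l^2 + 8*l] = 6*l - 12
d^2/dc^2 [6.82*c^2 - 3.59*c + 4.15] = 13.6400000000000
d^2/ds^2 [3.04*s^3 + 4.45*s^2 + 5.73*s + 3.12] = 18.24*s + 8.9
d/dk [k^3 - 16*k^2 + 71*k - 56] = 3*k^2 - 32*k + 71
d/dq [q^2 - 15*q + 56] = 2*q - 15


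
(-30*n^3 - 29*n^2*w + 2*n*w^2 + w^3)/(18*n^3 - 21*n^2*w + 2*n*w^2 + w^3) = (-5*n^2 - 4*n*w + w^2)/(3*n^2 - 4*n*w + w^2)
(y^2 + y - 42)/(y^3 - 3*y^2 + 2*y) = (y^2 + y - 42)/(y*(y^2 - 3*y + 2))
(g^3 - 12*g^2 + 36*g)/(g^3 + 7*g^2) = (g^2 - 12*g + 36)/(g*(g + 7))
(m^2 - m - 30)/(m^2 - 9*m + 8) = (m^2 - m - 30)/(m^2 - 9*m + 8)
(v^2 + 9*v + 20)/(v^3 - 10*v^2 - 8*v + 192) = (v + 5)/(v^2 - 14*v + 48)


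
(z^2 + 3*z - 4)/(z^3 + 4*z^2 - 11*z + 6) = (z + 4)/(z^2 + 5*z - 6)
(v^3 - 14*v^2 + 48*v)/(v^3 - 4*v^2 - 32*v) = (v - 6)/(v + 4)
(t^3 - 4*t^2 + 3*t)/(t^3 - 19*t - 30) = t*(-t^2 + 4*t - 3)/(-t^3 + 19*t + 30)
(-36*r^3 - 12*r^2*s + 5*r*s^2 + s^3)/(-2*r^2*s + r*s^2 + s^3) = (18*r^2 - 3*r*s - s^2)/(s*(r - s))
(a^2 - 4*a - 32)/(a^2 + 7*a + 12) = (a - 8)/(a + 3)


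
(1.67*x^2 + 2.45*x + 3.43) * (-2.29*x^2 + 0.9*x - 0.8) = -3.8243*x^4 - 4.1075*x^3 - 6.9857*x^2 + 1.127*x - 2.744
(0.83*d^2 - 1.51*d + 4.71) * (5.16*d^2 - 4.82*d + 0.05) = 4.2828*d^4 - 11.7922*d^3 + 31.6233*d^2 - 22.7777*d + 0.2355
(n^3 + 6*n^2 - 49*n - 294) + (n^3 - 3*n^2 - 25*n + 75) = 2*n^3 + 3*n^2 - 74*n - 219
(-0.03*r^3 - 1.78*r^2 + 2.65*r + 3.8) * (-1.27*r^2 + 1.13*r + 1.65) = 0.0381*r^5 + 2.2267*r^4 - 5.4264*r^3 - 4.7685*r^2 + 8.6665*r + 6.27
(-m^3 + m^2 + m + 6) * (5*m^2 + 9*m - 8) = -5*m^5 - 4*m^4 + 22*m^3 + 31*m^2 + 46*m - 48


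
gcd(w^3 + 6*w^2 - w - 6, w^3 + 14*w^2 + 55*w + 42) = w^2 + 7*w + 6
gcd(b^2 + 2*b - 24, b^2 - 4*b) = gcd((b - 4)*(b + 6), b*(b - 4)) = b - 4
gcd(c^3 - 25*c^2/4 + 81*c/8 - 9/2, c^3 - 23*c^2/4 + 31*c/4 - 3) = c^2 - 19*c/4 + 3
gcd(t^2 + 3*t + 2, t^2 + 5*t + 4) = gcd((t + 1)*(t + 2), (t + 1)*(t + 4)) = t + 1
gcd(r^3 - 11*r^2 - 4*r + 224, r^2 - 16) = r + 4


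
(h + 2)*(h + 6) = h^2 + 8*h + 12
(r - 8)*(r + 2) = r^2 - 6*r - 16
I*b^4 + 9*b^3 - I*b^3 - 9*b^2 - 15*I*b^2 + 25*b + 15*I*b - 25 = (b - 5*I)^2*(b + I)*(I*b - I)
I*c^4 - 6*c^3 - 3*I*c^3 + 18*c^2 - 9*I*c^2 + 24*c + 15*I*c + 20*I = (c - 4)*(c + I)*(c + 5*I)*(I*c + I)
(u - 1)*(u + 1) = u^2 - 1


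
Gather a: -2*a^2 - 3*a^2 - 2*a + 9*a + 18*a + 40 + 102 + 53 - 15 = -5*a^2 + 25*a + 180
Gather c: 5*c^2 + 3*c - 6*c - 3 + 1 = 5*c^2 - 3*c - 2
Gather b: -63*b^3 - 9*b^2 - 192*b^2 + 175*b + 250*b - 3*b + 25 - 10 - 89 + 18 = -63*b^3 - 201*b^2 + 422*b - 56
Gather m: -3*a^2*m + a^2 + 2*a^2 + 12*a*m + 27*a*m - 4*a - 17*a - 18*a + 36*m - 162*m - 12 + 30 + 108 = 3*a^2 - 39*a + m*(-3*a^2 + 39*a - 126) + 126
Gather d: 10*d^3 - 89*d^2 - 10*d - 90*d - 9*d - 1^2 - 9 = 10*d^3 - 89*d^2 - 109*d - 10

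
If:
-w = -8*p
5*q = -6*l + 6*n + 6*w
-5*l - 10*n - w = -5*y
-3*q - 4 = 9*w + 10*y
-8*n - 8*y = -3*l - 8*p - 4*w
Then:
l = 5383*y/2925 + 116/585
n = -2369*y/5850 - 44/585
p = -89*y/4680 - 7/234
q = -187*y/65 - 8/13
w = -89*y/585 - 28/117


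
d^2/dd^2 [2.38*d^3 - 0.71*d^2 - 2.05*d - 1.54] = 14.28*d - 1.42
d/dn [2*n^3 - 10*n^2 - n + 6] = 6*n^2 - 20*n - 1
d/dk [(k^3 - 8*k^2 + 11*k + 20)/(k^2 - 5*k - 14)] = (k^4 - 10*k^3 - 13*k^2 + 184*k - 54)/(k^4 - 10*k^3 - 3*k^2 + 140*k + 196)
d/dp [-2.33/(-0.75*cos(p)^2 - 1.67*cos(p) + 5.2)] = (3.495*cos(p) + 3.8911)*sin(p)/(0.75*cos(p)^2 + 1.67*cos(p) - 5.2)^2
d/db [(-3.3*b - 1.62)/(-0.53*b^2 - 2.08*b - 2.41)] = (-1.749*b^2 - 1.7172*b + 4.5834)/(0.2809*b^4 + 2.2048*b^3 + 6.881*b^2 + 10.0256*b + 5.8081)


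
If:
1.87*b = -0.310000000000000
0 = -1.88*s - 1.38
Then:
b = -0.17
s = -0.73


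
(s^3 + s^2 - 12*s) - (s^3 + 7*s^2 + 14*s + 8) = -6*s^2 - 26*s - 8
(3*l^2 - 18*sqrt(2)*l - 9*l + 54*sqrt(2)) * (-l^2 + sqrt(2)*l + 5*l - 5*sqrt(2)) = -3*l^4 + 24*l^3 + 21*sqrt(2)*l^3 - 168*sqrt(2)*l^2 - 81*l^2 + 288*l + 315*sqrt(2)*l - 540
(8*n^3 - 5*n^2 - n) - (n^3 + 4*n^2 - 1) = 7*n^3 - 9*n^2 - n + 1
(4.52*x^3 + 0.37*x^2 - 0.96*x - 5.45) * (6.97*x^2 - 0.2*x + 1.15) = 31.5044*x^5 + 1.6749*x^4 - 1.5672*x^3 - 37.369*x^2 - 0.0139999999999998*x - 6.2675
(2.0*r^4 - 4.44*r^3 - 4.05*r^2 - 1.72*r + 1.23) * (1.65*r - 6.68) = 3.3*r^5 - 20.686*r^4 + 22.9767*r^3 + 24.216*r^2 + 13.5191*r - 8.2164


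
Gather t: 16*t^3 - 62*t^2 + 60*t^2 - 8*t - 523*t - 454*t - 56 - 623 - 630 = 16*t^3 - 2*t^2 - 985*t - 1309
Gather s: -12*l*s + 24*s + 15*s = s*(39 - 12*l)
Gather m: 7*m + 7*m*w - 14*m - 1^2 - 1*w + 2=m*(7*w - 7) - w + 1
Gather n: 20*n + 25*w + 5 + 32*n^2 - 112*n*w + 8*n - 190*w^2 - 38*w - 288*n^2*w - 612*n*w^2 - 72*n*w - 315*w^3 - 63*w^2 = n^2*(32 - 288*w) + n*(-612*w^2 - 184*w + 28) - 315*w^3 - 253*w^2 - 13*w + 5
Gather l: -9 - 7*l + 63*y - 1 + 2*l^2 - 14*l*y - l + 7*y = 2*l^2 + l*(-14*y - 8) + 70*y - 10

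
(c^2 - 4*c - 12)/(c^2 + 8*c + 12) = (c - 6)/(c + 6)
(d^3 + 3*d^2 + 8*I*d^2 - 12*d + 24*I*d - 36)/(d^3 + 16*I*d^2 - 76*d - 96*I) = (d + 3)/(d + 8*I)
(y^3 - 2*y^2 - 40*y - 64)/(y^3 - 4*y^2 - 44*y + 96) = (y^2 + 6*y + 8)/(y^2 + 4*y - 12)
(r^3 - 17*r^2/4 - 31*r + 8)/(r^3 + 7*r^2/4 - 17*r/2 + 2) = (r - 8)/(r - 2)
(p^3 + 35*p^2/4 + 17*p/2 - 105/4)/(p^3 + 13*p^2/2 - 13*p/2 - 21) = (4*p^2 + 7*p - 15)/(2*(2*p^2 - p - 6))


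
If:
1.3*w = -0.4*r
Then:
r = -3.25*w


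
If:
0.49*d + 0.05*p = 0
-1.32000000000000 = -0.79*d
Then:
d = 1.67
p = -16.37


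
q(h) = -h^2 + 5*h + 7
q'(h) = 5 - 2*h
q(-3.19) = -19.13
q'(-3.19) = 11.38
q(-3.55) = -23.35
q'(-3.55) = 12.10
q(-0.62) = 3.52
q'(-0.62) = 6.24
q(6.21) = -0.51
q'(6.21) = -7.42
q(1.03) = 11.09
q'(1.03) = 2.94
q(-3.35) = -20.97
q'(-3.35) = 11.70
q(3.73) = 11.74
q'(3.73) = -2.46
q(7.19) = -8.75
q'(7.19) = -9.38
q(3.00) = 13.00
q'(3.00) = -1.00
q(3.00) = 13.00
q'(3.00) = -1.00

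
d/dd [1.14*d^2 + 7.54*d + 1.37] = 2.28*d + 7.54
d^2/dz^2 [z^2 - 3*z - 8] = 2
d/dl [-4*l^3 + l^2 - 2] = 2*l*(1 - 6*l)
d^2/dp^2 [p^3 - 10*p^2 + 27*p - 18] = 6*p - 20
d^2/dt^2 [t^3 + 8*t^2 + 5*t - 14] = 6*t + 16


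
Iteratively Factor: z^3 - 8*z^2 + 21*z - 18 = (z - 3)*(z^2 - 5*z + 6) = (z - 3)*(z - 2)*(z - 3)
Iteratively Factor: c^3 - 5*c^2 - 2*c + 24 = (c - 3)*(c^2 - 2*c - 8) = (c - 4)*(c - 3)*(c + 2)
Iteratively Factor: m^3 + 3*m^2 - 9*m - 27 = (m + 3)*(m^2 - 9) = (m + 3)^2*(m - 3)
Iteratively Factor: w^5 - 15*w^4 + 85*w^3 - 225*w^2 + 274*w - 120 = (w - 2)*(w^4 - 13*w^3 + 59*w^2 - 107*w + 60) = (w - 5)*(w - 2)*(w^3 - 8*w^2 + 19*w - 12) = (w - 5)*(w - 4)*(w - 2)*(w^2 - 4*w + 3) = (w - 5)*(w - 4)*(w - 3)*(w - 2)*(w - 1)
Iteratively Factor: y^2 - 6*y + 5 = (y - 1)*(y - 5)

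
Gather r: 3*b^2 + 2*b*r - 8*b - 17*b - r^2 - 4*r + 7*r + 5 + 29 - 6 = 3*b^2 - 25*b - r^2 + r*(2*b + 3) + 28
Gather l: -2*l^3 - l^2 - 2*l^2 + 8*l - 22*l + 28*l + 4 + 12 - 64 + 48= -2*l^3 - 3*l^2 + 14*l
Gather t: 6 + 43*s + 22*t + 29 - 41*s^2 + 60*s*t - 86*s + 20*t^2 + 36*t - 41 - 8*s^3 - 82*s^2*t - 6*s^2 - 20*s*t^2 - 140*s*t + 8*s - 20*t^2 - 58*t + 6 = -8*s^3 - 47*s^2 - 20*s*t^2 - 35*s + t*(-82*s^2 - 80*s)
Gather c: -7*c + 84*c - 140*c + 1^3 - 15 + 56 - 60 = -63*c - 18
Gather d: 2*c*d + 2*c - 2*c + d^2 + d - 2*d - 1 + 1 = d^2 + d*(2*c - 1)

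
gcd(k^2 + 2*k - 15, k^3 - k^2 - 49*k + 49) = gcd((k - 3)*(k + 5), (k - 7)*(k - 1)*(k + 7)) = 1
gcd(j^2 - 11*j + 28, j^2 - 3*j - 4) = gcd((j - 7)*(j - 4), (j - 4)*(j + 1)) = j - 4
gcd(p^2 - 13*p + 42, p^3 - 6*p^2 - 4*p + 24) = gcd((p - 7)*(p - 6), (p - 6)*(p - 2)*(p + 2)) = p - 6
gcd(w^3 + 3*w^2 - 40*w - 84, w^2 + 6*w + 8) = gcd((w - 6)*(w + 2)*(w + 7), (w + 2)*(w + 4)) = w + 2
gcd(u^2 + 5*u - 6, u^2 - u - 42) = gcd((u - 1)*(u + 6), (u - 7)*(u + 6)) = u + 6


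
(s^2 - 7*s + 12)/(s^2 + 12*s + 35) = (s^2 - 7*s + 12)/(s^2 + 12*s + 35)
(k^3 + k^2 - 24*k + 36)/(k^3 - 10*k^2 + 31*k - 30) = (k + 6)/(k - 5)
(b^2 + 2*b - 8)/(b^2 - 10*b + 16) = (b + 4)/(b - 8)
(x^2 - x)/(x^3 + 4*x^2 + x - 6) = x/(x^2 + 5*x + 6)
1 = 1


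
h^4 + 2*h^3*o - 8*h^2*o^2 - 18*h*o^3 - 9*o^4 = (h - 3*o)*(h + o)^2*(h + 3*o)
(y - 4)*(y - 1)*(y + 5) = y^3 - 21*y + 20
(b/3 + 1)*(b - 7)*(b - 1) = b^3/3 - 5*b^2/3 - 17*b/3 + 7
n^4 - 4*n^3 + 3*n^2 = n^2*(n - 3)*(n - 1)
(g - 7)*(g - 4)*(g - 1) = g^3 - 12*g^2 + 39*g - 28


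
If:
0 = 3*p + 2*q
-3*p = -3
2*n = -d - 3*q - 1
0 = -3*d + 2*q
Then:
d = -1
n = 9/4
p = 1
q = -3/2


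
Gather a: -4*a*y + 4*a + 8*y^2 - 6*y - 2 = a*(4 - 4*y) + 8*y^2 - 6*y - 2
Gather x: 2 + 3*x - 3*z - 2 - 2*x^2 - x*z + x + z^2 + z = -2*x^2 + x*(4 - z) + z^2 - 2*z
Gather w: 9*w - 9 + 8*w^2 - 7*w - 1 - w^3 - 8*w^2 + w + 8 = -w^3 + 3*w - 2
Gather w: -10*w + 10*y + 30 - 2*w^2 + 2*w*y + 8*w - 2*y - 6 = -2*w^2 + w*(2*y - 2) + 8*y + 24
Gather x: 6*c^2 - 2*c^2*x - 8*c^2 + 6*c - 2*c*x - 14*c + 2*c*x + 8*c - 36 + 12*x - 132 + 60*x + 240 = -2*c^2 + x*(72 - 2*c^2) + 72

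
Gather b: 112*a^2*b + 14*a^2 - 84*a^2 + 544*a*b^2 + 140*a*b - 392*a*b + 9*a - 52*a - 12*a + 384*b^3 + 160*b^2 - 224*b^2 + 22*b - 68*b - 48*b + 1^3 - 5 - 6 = -70*a^2 - 55*a + 384*b^3 + b^2*(544*a - 64) + b*(112*a^2 - 252*a - 94) - 10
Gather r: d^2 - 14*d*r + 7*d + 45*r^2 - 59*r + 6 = d^2 + 7*d + 45*r^2 + r*(-14*d - 59) + 6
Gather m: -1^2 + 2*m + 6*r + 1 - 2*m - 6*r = 0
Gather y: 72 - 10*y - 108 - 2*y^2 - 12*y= -2*y^2 - 22*y - 36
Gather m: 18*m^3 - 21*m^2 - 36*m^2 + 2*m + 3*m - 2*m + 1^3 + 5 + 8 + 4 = 18*m^3 - 57*m^2 + 3*m + 18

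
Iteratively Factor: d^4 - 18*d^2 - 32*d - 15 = (d + 1)*(d^3 - d^2 - 17*d - 15) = (d + 1)^2*(d^2 - 2*d - 15) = (d + 1)^2*(d + 3)*(d - 5)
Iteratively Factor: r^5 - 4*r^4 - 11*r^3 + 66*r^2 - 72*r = (r - 3)*(r^4 - r^3 - 14*r^2 + 24*r) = (r - 3)^2*(r^3 + 2*r^2 - 8*r) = (r - 3)^2*(r - 2)*(r^2 + 4*r) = r*(r - 3)^2*(r - 2)*(r + 4)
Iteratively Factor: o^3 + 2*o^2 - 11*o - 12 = (o - 3)*(o^2 + 5*o + 4) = (o - 3)*(o + 4)*(o + 1)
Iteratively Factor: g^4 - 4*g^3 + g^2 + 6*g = (g - 2)*(g^3 - 2*g^2 - 3*g) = g*(g - 2)*(g^2 - 2*g - 3) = g*(g - 2)*(g + 1)*(g - 3)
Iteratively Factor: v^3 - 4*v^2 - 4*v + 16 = (v - 4)*(v^2 - 4) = (v - 4)*(v + 2)*(v - 2)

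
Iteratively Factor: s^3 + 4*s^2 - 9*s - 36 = (s + 4)*(s^2 - 9) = (s - 3)*(s + 4)*(s + 3)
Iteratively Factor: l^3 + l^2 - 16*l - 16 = (l - 4)*(l^2 + 5*l + 4) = (l - 4)*(l + 1)*(l + 4)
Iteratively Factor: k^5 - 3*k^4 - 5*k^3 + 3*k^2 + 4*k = (k)*(k^4 - 3*k^3 - 5*k^2 + 3*k + 4) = k*(k - 1)*(k^3 - 2*k^2 - 7*k - 4) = k*(k - 1)*(k + 1)*(k^2 - 3*k - 4) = k*(k - 1)*(k + 1)^2*(k - 4)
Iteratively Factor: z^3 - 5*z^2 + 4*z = (z - 1)*(z^2 - 4*z) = z*(z - 1)*(z - 4)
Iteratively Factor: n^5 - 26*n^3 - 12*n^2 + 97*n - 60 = (n - 5)*(n^4 + 5*n^3 - n^2 - 17*n + 12) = (n - 5)*(n - 1)*(n^3 + 6*n^2 + 5*n - 12) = (n - 5)*(n - 1)*(n + 4)*(n^2 + 2*n - 3) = (n - 5)*(n - 1)*(n + 3)*(n + 4)*(n - 1)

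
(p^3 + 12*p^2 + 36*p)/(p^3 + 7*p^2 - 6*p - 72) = p*(p + 6)/(p^2 + p - 12)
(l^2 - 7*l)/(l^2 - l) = (l - 7)/(l - 1)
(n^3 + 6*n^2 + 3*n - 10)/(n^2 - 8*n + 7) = (n^2 + 7*n + 10)/(n - 7)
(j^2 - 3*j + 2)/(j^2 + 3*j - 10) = (j - 1)/(j + 5)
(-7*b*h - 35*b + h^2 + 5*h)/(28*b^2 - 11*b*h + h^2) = (-h - 5)/(4*b - h)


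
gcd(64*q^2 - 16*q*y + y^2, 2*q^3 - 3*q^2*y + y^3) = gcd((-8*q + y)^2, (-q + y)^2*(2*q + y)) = 1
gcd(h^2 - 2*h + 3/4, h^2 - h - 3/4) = h - 3/2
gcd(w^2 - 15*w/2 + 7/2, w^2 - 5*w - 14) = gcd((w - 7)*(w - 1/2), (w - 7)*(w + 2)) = w - 7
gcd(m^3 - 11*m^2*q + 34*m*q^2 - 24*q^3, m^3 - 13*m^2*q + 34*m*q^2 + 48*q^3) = -m + 6*q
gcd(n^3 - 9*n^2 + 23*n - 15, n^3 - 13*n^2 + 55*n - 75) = n^2 - 8*n + 15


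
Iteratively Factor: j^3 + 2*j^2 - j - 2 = (j + 1)*(j^2 + j - 2) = (j - 1)*(j + 1)*(j + 2)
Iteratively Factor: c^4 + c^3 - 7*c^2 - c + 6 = (c + 3)*(c^3 - 2*c^2 - c + 2) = (c - 2)*(c + 3)*(c^2 - 1) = (c - 2)*(c + 1)*(c + 3)*(c - 1)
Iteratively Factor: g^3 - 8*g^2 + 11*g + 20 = (g - 4)*(g^2 - 4*g - 5) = (g - 4)*(g + 1)*(g - 5)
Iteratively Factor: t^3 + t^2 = (t)*(t^2 + t) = t^2*(t + 1)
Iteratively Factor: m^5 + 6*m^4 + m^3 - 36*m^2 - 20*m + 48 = (m - 1)*(m^4 + 7*m^3 + 8*m^2 - 28*m - 48) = (m - 1)*(m + 2)*(m^3 + 5*m^2 - 2*m - 24) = (m - 1)*(m + 2)*(m + 4)*(m^2 + m - 6) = (m - 1)*(m + 2)*(m + 3)*(m + 4)*(m - 2)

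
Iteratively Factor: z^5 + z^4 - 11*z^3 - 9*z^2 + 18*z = (z - 1)*(z^4 + 2*z^3 - 9*z^2 - 18*z) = (z - 1)*(z + 2)*(z^3 - 9*z) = (z - 1)*(z + 2)*(z + 3)*(z^2 - 3*z) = z*(z - 1)*(z + 2)*(z + 3)*(z - 3)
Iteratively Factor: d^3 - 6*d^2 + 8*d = (d - 2)*(d^2 - 4*d) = d*(d - 2)*(d - 4)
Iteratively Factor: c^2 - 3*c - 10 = (c + 2)*(c - 5)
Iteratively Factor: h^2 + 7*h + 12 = (h + 4)*(h + 3)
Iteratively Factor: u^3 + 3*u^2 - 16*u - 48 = (u + 4)*(u^2 - u - 12) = (u + 3)*(u + 4)*(u - 4)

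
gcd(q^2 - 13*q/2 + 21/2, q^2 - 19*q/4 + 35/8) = q - 7/2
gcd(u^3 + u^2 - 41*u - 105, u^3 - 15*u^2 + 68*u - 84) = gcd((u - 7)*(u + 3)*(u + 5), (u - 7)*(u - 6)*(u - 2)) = u - 7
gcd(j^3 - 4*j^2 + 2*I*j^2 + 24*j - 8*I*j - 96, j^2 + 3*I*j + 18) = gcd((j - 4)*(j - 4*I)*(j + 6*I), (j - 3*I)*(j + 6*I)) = j + 6*I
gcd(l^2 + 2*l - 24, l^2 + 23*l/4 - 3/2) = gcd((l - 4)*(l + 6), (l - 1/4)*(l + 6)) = l + 6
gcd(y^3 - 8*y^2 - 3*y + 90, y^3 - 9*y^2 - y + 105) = y^2 - 2*y - 15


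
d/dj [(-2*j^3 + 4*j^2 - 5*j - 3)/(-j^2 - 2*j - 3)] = (2*j^4 + 8*j^3 + 5*j^2 - 30*j + 9)/(j^4 + 4*j^3 + 10*j^2 + 12*j + 9)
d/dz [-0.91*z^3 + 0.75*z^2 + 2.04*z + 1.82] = -2.73*z^2 + 1.5*z + 2.04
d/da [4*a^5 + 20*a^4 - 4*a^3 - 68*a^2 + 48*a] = 20*a^4 + 80*a^3 - 12*a^2 - 136*a + 48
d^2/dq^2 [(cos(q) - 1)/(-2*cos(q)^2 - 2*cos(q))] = (sin(q)^4/cos(q)^3 - 6 + 3/cos(q) + 4/cos(q)^2 + cos(q)^(-3))/(2*(cos(q) + 1)^2)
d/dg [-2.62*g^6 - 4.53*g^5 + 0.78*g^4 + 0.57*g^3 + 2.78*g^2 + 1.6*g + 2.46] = -15.72*g^5 - 22.65*g^4 + 3.12*g^3 + 1.71*g^2 + 5.56*g + 1.6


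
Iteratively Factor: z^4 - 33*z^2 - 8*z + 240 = (z - 5)*(z^3 + 5*z^2 - 8*z - 48) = (z - 5)*(z + 4)*(z^2 + z - 12) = (z - 5)*(z - 3)*(z + 4)*(z + 4)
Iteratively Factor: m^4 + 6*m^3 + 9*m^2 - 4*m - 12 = (m - 1)*(m^3 + 7*m^2 + 16*m + 12) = (m - 1)*(m + 3)*(m^2 + 4*m + 4) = (m - 1)*(m + 2)*(m + 3)*(m + 2)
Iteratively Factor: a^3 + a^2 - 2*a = (a + 2)*(a^2 - a) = a*(a + 2)*(a - 1)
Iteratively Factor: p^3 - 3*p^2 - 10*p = (p)*(p^2 - 3*p - 10) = p*(p + 2)*(p - 5)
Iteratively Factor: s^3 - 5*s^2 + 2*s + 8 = (s + 1)*(s^2 - 6*s + 8) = (s - 4)*(s + 1)*(s - 2)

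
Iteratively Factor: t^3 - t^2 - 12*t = (t + 3)*(t^2 - 4*t) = t*(t + 3)*(t - 4)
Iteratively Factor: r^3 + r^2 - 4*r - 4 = (r + 1)*(r^2 - 4) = (r - 2)*(r + 1)*(r + 2)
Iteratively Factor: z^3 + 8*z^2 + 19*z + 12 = (z + 4)*(z^2 + 4*z + 3) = (z + 1)*(z + 4)*(z + 3)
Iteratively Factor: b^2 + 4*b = (b)*(b + 4)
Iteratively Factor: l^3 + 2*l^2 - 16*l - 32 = (l - 4)*(l^2 + 6*l + 8) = (l - 4)*(l + 4)*(l + 2)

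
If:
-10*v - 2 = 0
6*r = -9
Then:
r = -3/2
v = -1/5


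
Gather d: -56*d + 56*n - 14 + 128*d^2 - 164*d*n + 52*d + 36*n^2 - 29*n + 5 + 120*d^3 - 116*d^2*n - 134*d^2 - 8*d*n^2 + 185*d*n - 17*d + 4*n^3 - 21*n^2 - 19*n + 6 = 120*d^3 + d^2*(-116*n - 6) + d*(-8*n^2 + 21*n - 21) + 4*n^3 + 15*n^2 + 8*n - 3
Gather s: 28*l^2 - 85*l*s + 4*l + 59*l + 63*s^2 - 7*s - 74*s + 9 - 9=28*l^2 + 63*l + 63*s^2 + s*(-85*l - 81)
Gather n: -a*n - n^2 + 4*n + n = -n^2 + n*(5 - a)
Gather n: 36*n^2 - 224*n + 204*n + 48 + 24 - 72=36*n^2 - 20*n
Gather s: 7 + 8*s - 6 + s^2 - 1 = s^2 + 8*s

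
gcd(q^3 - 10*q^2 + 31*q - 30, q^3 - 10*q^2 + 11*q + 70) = q - 5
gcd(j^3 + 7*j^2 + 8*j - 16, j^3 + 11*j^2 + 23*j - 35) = j - 1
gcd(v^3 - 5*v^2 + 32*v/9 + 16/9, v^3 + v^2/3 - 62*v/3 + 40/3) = v - 4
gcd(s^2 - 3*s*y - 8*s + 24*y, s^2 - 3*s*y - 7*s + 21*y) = -s + 3*y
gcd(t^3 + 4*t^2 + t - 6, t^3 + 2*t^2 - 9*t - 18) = t^2 + 5*t + 6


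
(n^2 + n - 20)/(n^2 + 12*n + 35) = (n - 4)/(n + 7)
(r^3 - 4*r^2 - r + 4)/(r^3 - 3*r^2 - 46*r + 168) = (r^2 - 1)/(r^2 + r - 42)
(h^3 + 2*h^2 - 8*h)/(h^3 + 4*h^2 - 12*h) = (h + 4)/(h + 6)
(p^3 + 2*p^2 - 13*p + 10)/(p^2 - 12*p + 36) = (p^3 + 2*p^2 - 13*p + 10)/(p^2 - 12*p + 36)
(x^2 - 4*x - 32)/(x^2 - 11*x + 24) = (x + 4)/(x - 3)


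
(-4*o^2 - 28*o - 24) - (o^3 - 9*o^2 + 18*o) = -o^3 + 5*o^2 - 46*o - 24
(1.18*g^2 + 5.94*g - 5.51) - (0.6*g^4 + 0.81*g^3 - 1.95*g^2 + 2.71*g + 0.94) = -0.6*g^4 - 0.81*g^3 + 3.13*g^2 + 3.23*g - 6.45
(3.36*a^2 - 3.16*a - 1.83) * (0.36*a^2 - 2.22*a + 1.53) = 1.2096*a^4 - 8.5968*a^3 + 11.4972*a^2 - 0.7722*a - 2.7999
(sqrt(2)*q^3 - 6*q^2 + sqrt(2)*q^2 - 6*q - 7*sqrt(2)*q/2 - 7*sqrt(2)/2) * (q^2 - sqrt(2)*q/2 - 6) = sqrt(2)*q^5 - 7*q^4 + sqrt(2)*q^4 - 13*sqrt(2)*q^3/2 - 7*q^3 - 13*sqrt(2)*q^2/2 + 79*q^2/2 + 21*sqrt(2)*q + 79*q/2 + 21*sqrt(2)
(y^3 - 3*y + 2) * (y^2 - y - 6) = y^5 - y^4 - 9*y^3 + 5*y^2 + 16*y - 12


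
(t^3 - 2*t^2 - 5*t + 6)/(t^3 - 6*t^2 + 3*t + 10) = (t^3 - 2*t^2 - 5*t + 6)/(t^3 - 6*t^2 + 3*t + 10)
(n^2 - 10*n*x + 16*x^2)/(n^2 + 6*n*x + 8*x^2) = (n^2 - 10*n*x + 16*x^2)/(n^2 + 6*n*x + 8*x^2)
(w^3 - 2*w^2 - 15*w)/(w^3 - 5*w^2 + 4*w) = (w^2 - 2*w - 15)/(w^2 - 5*w + 4)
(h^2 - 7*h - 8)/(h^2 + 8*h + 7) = (h - 8)/(h + 7)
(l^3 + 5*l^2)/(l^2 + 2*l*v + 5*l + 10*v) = l^2/(l + 2*v)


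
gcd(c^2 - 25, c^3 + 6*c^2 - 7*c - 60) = c + 5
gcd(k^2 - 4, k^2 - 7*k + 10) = k - 2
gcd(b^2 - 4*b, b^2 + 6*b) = b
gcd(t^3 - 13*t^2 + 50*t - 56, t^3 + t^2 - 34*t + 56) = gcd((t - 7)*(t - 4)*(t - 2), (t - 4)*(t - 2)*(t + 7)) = t^2 - 6*t + 8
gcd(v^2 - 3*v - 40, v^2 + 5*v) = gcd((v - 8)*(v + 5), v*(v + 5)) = v + 5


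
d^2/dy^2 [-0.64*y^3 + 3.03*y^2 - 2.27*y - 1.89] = 6.06 - 3.84*y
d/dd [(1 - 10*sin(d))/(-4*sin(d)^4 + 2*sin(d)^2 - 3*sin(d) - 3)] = (-120*sin(d)^4 + 16*sin(d)^3 + 20*sin(d)^2 - 4*sin(d) + 33)*cos(d)/(4*sin(d)^4 - 2*sin(d)^2 + 3*sin(d) + 3)^2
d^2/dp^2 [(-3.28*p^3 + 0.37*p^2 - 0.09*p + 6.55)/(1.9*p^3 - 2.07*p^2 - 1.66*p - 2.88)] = (2.8421709430404e-14*p^7 - 23.1290799999999*p^6 - 64.02012*p^5 + 77.4937799999999*p^4 - 366.68387*p^3 - 68.786286*p^2 + 190.077732*p - 35.0002)/(6.859*p^9 - 22.4181*p^8 + 6.44613*p^7 - 0.887463000000007*p^6 + 62.330358*p^5 + 0.367308000000001*p^4 - 16.673752*p^3 - 75.316608*p^2 - 41.306112*p - 23.887872)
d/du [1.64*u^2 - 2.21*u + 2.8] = 3.28*u - 2.21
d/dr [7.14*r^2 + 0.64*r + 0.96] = 14.28*r + 0.64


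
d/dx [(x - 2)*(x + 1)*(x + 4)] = 3*x^2 + 6*x - 6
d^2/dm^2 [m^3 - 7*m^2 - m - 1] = 6*m - 14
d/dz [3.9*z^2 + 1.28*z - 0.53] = 7.8*z + 1.28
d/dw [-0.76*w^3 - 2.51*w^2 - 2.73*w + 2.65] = -2.28*w^2 - 5.02*w - 2.73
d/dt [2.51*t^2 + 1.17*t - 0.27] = 5.02*t + 1.17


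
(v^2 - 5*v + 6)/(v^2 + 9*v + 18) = (v^2 - 5*v + 6)/(v^2 + 9*v + 18)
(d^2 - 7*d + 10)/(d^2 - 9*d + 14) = (d - 5)/(d - 7)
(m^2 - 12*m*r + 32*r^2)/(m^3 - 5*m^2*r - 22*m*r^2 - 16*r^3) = (m - 4*r)/(m^2 + 3*m*r + 2*r^2)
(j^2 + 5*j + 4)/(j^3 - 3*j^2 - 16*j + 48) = (j + 1)/(j^2 - 7*j + 12)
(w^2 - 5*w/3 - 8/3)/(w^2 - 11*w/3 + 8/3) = (w + 1)/(w - 1)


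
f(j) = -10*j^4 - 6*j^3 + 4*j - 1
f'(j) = -40*j^3 - 18*j^2 + 4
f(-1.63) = -52.13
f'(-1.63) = 129.41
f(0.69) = -2.48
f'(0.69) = -17.71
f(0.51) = -0.43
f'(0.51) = -5.99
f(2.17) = -275.37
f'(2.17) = -489.49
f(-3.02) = -679.64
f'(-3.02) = 941.58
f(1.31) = -38.70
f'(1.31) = -116.81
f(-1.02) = -9.54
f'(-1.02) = 27.72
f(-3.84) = -1850.95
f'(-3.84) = 2003.50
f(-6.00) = -11689.00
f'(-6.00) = 7996.00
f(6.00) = -14233.00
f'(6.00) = -9284.00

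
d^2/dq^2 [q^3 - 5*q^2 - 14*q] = 6*q - 10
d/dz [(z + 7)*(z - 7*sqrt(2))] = 2*z - 7*sqrt(2) + 7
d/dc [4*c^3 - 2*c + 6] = 12*c^2 - 2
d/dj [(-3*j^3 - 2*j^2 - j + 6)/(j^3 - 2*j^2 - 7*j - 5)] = (8*j^4 + 44*j^3 + 39*j^2 + 44*j + 47)/(j^6 - 4*j^5 - 10*j^4 + 18*j^3 + 69*j^2 + 70*j + 25)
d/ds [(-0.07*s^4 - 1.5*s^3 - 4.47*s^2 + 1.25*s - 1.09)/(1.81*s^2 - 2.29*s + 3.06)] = (-0.2534*s^5 - 2.2341*s^4 + 6.0132*s^3 - 5.7962*s^2 - 23.4106*s + 1.3289)/(3.2761*s^4 - 8.2898*s^3 + 16.3213*s^2 - 14.0148*s + 9.3636)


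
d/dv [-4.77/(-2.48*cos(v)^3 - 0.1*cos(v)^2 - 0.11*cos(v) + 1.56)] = (35.4888*cos(v)^2 + 0.954*cos(v) + 0.5247)*sin(v)/(2.48*cos(v)^3 + 0.1*cos(v)^2 + 0.11*cos(v) - 1.56)^2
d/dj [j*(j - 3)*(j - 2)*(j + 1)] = 4*j^3 - 12*j^2 + 2*j + 6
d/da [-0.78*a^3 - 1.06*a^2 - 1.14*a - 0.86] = -2.34*a^2 - 2.12*a - 1.14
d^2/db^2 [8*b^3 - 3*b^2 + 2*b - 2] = 48*b - 6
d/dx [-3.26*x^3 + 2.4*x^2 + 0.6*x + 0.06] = -9.78*x^2 + 4.8*x + 0.6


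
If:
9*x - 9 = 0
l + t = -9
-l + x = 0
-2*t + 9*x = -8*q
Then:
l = 1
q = -29/8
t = -10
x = 1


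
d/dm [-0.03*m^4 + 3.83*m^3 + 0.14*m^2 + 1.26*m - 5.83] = -0.12*m^3 + 11.49*m^2 + 0.28*m + 1.26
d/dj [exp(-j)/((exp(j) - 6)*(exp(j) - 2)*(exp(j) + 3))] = (-4*exp(3*j) + 15*exp(2*j) + 24*exp(j) - 36)*exp(-j)/(exp(6*j) - 10*exp(5*j) + exp(4*j) + 192*exp(3*j) - 216*exp(2*j) - 864*exp(j) + 1296)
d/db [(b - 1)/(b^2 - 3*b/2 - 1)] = 2*(-2*b^2 + 4*b - 5)/(4*b^4 - 12*b^3 + b^2 + 12*b + 4)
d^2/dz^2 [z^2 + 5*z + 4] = 2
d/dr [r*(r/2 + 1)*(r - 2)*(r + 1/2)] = 2*r^3 + 3*r^2/4 - 4*r - 1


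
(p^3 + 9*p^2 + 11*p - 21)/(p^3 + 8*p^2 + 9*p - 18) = (p + 7)/(p + 6)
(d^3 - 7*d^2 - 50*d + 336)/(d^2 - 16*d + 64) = (d^2 + d - 42)/(d - 8)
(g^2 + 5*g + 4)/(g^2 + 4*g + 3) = (g + 4)/(g + 3)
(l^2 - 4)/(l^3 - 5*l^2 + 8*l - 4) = (l + 2)/(l^2 - 3*l + 2)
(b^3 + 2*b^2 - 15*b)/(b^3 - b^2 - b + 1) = b*(b^2 + 2*b - 15)/(b^3 - b^2 - b + 1)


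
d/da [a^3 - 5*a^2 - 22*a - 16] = 3*a^2 - 10*a - 22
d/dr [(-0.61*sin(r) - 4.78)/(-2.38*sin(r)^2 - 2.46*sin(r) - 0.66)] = (-22.7528*sin(r) + 0.7259*cos(2*r) - 12.0821)*cos(r)/(2.38*sin(r)^2 + 2.46*sin(r) + 0.66)^2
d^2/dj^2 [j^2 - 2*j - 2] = 2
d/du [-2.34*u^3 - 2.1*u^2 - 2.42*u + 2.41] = -7.02*u^2 - 4.2*u - 2.42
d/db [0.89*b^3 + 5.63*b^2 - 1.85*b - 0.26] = 2.67*b^2 + 11.26*b - 1.85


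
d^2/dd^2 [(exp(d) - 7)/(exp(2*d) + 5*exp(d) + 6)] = (exp(4*d) - 33*exp(3*d) - 141*exp(2*d) - 37*exp(d) + 246)*exp(d)/(exp(6*d) + 15*exp(5*d) + 93*exp(4*d) + 305*exp(3*d) + 558*exp(2*d) + 540*exp(d) + 216)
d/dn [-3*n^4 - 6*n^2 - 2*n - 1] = -12*n^3 - 12*n - 2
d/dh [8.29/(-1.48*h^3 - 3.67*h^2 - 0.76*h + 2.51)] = (36.8076*h^2 + 60.8486*h + 6.3004)/(1.48*h^3 + 3.67*h^2 + 0.76*h - 2.51)^2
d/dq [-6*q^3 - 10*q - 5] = -18*q^2 - 10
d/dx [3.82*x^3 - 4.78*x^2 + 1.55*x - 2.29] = 11.46*x^2 - 9.56*x + 1.55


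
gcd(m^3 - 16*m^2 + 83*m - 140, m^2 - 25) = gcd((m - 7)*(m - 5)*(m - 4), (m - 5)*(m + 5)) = m - 5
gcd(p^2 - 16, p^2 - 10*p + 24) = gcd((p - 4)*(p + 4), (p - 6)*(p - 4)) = p - 4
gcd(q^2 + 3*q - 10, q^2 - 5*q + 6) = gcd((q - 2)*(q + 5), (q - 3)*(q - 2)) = q - 2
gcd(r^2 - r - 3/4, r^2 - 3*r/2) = r - 3/2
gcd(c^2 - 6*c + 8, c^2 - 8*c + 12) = c - 2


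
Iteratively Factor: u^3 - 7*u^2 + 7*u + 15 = (u + 1)*(u^2 - 8*u + 15) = (u - 5)*(u + 1)*(u - 3)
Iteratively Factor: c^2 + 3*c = (c + 3)*(c)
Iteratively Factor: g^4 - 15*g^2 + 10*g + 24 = (g - 2)*(g^3 + 2*g^2 - 11*g - 12) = (g - 2)*(g + 1)*(g^2 + g - 12) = (g - 2)*(g + 1)*(g + 4)*(g - 3)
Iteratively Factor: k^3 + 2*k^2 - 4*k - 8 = (k + 2)*(k^2 - 4) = (k + 2)^2*(k - 2)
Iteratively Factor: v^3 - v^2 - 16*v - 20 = (v + 2)*(v^2 - 3*v - 10) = (v - 5)*(v + 2)*(v + 2)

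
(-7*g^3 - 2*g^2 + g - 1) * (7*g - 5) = -49*g^4 + 21*g^3 + 17*g^2 - 12*g + 5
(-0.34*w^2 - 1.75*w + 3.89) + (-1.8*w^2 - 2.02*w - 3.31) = -2.14*w^2 - 3.77*w + 0.58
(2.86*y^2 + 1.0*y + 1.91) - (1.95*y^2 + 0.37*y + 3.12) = 0.91*y^2 + 0.63*y - 1.21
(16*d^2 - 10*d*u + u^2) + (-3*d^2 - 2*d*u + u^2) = 13*d^2 - 12*d*u + 2*u^2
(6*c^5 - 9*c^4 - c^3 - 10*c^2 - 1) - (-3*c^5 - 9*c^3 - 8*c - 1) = 9*c^5 - 9*c^4 + 8*c^3 - 10*c^2 + 8*c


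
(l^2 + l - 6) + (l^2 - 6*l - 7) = 2*l^2 - 5*l - 13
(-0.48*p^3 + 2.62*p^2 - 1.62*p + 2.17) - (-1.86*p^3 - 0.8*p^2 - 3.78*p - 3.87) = 1.38*p^3 + 3.42*p^2 + 2.16*p + 6.04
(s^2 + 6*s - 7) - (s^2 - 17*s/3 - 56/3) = 35*s/3 + 35/3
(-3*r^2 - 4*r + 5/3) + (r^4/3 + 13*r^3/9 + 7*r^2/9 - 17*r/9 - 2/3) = r^4/3 + 13*r^3/9 - 20*r^2/9 - 53*r/9 + 1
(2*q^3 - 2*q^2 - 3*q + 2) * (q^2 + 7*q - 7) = 2*q^5 + 12*q^4 - 31*q^3 - 5*q^2 + 35*q - 14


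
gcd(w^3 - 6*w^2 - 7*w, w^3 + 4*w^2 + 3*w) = w^2 + w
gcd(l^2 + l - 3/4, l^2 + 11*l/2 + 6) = l + 3/2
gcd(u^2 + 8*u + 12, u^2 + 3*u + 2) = u + 2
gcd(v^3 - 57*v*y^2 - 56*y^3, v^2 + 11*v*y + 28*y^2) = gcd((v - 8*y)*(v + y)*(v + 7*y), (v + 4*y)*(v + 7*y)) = v + 7*y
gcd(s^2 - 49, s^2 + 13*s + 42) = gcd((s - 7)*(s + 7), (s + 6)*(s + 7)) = s + 7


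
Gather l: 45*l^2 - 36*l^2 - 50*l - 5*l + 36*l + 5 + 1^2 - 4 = 9*l^2 - 19*l + 2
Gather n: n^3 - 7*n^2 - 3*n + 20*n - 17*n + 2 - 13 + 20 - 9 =n^3 - 7*n^2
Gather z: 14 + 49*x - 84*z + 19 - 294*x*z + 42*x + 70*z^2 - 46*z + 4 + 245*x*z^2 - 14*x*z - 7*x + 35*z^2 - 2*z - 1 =84*x + z^2*(245*x + 105) + z*(-308*x - 132) + 36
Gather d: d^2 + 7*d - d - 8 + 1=d^2 + 6*d - 7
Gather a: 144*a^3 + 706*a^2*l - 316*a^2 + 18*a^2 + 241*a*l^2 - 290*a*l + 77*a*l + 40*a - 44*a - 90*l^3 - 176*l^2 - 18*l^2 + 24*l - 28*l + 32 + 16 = 144*a^3 + a^2*(706*l - 298) + a*(241*l^2 - 213*l - 4) - 90*l^3 - 194*l^2 - 4*l + 48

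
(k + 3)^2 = k^2 + 6*k + 9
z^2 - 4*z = z*(z - 4)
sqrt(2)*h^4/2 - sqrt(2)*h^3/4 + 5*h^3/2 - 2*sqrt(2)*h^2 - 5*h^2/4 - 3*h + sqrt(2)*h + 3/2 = (h - 1/2)*(h - sqrt(2))*(h + 3*sqrt(2))*(sqrt(2)*h/2 + 1/2)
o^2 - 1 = (o - 1)*(o + 1)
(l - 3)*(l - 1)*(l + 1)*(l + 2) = l^4 - l^3 - 7*l^2 + l + 6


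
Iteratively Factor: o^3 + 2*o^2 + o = (o + 1)*(o^2 + o) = o*(o + 1)*(o + 1)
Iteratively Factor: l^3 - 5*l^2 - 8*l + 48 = (l - 4)*(l^2 - l - 12) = (l - 4)^2*(l + 3)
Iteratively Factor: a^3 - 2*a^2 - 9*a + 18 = (a + 3)*(a^2 - 5*a + 6) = (a - 2)*(a + 3)*(a - 3)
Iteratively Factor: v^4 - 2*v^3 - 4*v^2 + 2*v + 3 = (v + 1)*(v^3 - 3*v^2 - v + 3) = (v + 1)^2*(v^2 - 4*v + 3) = (v - 1)*(v + 1)^2*(v - 3)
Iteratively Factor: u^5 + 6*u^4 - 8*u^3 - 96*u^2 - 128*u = (u + 2)*(u^4 + 4*u^3 - 16*u^2 - 64*u) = u*(u + 2)*(u^3 + 4*u^2 - 16*u - 64) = u*(u - 4)*(u + 2)*(u^2 + 8*u + 16) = u*(u - 4)*(u + 2)*(u + 4)*(u + 4)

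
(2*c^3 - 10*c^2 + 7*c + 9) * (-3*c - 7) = -6*c^4 + 16*c^3 + 49*c^2 - 76*c - 63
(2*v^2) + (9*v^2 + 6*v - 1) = 11*v^2 + 6*v - 1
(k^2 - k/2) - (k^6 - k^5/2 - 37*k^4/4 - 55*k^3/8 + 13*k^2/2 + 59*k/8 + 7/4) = -k^6 + k^5/2 + 37*k^4/4 + 55*k^3/8 - 11*k^2/2 - 63*k/8 - 7/4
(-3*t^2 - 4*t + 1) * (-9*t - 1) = 27*t^3 + 39*t^2 - 5*t - 1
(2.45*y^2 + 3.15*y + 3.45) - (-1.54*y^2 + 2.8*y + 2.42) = 3.99*y^2 + 0.35*y + 1.03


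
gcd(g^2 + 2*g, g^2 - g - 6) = g + 2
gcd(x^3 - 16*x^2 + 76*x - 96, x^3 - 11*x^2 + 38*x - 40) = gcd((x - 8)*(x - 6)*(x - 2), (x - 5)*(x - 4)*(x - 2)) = x - 2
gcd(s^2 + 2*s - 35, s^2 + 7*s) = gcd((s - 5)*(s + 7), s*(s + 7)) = s + 7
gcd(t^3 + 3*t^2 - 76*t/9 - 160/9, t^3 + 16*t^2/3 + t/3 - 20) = t + 4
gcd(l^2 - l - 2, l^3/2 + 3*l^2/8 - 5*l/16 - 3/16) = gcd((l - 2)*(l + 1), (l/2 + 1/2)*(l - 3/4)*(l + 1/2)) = l + 1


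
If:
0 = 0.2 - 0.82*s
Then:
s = 0.24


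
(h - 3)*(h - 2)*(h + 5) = h^3 - 19*h + 30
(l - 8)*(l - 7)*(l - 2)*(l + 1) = l^4 - 16*l^3 + 69*l^2 - 26*l - 112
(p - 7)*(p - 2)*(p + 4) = p^3 - 5*p^2 - 22*p + 56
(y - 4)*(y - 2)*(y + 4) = y^3 - 2*y^2 - 16*y + 32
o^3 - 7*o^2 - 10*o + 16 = (o - 8)*(o - 1)*(o + 2)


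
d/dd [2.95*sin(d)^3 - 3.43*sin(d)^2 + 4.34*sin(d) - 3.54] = (8.85*sin(d)^2 - 6.86*sin(d) + 4.34)*cos(d)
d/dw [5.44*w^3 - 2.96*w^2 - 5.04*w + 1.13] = 16.32*w^2 - 5.92*w - 5.04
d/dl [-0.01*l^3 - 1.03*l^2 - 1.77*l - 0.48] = -0.03*l^2 - 2.06*l - 1.77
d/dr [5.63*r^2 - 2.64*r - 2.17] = 11.26*r - 2.64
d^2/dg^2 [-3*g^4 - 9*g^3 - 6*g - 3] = 18*g*(-2*g - 3)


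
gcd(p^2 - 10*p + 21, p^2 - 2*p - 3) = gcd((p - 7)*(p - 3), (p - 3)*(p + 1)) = p - 3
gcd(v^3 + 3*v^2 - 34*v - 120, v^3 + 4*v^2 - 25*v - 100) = v^2 + 9*v + 20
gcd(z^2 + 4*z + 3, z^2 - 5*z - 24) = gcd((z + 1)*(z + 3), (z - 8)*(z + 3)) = z + 3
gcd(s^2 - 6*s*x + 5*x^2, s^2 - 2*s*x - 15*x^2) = -s + 5*x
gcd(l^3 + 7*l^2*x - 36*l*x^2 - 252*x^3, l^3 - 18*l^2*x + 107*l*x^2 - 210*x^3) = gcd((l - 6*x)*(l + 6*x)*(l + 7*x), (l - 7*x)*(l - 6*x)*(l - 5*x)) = -l + 6*x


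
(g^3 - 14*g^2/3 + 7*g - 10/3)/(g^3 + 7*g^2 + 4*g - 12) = (3*g^2 - 11*g + 10)/(3*(g^2 + 8*g + 12))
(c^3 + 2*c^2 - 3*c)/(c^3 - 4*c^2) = (c^2 + 2*c - 3)/(c*(c - 4))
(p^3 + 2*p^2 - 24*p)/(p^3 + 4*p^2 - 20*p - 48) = p/(p + 2)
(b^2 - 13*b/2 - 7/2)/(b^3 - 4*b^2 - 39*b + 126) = (b + 1/2)/(b^2 + 3*b - 18)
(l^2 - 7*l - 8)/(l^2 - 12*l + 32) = (l + 1)/(l - 4)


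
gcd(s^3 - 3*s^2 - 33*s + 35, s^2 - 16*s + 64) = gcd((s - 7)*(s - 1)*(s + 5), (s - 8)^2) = 1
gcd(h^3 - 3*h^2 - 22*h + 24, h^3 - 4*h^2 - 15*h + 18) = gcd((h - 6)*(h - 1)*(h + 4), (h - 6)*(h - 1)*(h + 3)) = h^2 - 7*h + 6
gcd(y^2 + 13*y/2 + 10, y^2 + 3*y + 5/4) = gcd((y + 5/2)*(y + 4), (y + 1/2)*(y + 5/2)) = y + 5/2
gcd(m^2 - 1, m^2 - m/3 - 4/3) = m + 1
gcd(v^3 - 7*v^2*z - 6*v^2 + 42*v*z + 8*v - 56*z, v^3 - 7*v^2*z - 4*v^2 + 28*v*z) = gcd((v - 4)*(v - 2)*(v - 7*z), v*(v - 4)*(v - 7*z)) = -v^2 + 7*v*z + 4*v - 28*z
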